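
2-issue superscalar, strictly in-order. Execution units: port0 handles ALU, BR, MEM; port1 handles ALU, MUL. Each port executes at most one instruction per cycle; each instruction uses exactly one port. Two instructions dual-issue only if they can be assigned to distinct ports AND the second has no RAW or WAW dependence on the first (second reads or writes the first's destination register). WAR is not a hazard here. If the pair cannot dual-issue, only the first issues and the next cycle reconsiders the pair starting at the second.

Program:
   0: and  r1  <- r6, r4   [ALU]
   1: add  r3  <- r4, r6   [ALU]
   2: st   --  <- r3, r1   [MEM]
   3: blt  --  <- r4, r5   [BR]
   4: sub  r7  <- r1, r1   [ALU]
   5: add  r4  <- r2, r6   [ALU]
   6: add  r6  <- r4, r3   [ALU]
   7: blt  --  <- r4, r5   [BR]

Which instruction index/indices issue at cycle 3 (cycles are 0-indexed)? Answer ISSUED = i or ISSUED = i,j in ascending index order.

ISSUED = 5

t=0 i0+i1:and.ALU/add.ALU ; 2-wide
t=1 i2:st.MEM ; no-port MEM/BR
t=2 i3+i4:blt.BR/sub.ALU ; 2-wide
t=3 i5:add.ALU ; RAW r4
t=4 i6+i7:add.ALU/blt.BR ; 2-wide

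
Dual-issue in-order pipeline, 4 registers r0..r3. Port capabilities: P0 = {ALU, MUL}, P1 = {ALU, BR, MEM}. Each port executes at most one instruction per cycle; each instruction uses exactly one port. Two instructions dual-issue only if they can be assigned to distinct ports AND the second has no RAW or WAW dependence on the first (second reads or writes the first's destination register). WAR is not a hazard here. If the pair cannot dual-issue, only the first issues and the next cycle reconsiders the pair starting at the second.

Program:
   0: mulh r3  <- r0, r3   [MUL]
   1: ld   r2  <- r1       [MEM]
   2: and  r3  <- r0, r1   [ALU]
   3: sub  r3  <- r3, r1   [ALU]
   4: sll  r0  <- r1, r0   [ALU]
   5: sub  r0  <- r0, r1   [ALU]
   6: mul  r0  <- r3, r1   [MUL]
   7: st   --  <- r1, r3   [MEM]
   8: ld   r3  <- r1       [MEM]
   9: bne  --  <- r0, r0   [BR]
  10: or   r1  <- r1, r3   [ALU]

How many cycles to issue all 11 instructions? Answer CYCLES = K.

CYCLES = 7

c0: i0/i1 mulh/ld  dual
c1: i2 and  RAW+WAW r3
c2: i3/i4 sub/sll  dual
c3: i5 sub  WAW r0
c4: i6/i7 mul/st  dual
c5: i8 ld  no-port MEM/BR
c6: i9/i10 bne/or  dual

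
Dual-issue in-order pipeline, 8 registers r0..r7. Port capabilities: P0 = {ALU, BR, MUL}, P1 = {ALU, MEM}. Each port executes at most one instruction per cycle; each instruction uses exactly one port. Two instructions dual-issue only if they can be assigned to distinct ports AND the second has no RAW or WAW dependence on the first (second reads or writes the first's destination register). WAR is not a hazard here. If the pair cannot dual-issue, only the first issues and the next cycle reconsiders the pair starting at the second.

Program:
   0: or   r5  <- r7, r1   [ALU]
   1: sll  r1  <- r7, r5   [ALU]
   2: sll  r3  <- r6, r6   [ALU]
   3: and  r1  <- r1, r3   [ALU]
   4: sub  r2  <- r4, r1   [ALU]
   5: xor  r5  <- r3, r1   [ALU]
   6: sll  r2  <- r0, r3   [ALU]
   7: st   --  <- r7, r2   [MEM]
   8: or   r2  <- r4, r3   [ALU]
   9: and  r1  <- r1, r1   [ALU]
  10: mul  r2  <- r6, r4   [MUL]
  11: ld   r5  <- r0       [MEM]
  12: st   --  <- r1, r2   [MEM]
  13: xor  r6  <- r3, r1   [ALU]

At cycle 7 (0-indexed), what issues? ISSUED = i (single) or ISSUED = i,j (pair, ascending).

ISSUED = 11

c0: i0 or.ALU  RAW r5
c1: i1/i2 sll.ALU;sll.ALU  pair
c2: i3 and.ALU  RAW r1
c3: i4/i5 sub.ALU;xor.ALU  pair
c4: i6 sll.ALU  RAW r2
c5: i7/i8 st.MEM;or.ALU  pair
c6: i9/i10 and.ALU;mul.MUL  pair
c7: i11 ld.MEM  no-port MEM/MEM
c8: i12/i13 st.MEM;xor.ALU  pair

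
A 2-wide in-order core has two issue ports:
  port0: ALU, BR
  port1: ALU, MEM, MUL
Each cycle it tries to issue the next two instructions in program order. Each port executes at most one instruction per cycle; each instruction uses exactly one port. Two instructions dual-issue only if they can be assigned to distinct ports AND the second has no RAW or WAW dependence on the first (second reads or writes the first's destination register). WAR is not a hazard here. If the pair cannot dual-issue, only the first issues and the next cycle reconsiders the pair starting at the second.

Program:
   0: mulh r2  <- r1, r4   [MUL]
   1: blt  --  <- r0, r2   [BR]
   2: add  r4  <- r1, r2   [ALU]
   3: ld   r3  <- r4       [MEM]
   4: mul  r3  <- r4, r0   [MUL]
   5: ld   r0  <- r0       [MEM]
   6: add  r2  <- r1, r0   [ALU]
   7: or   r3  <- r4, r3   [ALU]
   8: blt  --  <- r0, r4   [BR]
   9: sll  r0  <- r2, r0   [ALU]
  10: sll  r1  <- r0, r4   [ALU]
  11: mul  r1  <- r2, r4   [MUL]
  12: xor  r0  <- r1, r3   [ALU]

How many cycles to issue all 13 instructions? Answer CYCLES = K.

  cy0 -> i0 (mulh.MUL) RAW r2
  cy1 -> i1&i2 (blt.BR;add.ALU) pair
  cy2 -> i3 (ld.MEM) no-port MEM/MUL
  cy3 -> i4 (mul.MUL) no-port MUL/MEM
  cy4 -> i5 (ld.MEM) RAW r0
  cy5 -> i6&i7 (add.ALU;or.ALU) pair
  cy6 -> i8&i9 (blt.BR;sll.ALU) pair
  cy7 -> i10 (sll.ALU) WAW r1
  cy8 -> i11 (mul.MUL) RAW r1
  cy9 -> i12 (xor.ALU) tail

CYCLES = 10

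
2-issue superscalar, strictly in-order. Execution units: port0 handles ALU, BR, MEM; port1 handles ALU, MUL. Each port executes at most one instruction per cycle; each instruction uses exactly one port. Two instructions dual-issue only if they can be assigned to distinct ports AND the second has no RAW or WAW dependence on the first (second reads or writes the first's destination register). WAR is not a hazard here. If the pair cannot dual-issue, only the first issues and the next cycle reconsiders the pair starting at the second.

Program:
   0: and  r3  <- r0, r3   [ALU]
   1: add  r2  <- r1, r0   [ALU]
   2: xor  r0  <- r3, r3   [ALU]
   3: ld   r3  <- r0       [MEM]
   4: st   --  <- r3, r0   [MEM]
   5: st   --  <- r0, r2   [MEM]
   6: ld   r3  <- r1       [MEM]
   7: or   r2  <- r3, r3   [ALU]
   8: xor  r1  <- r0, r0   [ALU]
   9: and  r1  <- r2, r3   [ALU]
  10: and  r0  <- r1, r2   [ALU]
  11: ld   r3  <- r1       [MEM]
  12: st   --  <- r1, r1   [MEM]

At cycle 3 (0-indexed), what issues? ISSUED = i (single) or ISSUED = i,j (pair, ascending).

[0] i0,i1  and+add  -- 2-wide
[1] i2  xor  -- RAW r0
[2] i3  ld  -- no-port MEM/MEM
[3] i4  st  -- no-port MEM/MEM
[4] i5  st  -- no-port MEM/MEM
[5] i6  ld  -- RAW r3
[6] i7,i8  or+xor  -- 2-wide
[7] i9  and  -- RAW r1
[8] i10,i11  and+ld  -- 2-wide
[9] i12  st  -- tail

ISSUED = 4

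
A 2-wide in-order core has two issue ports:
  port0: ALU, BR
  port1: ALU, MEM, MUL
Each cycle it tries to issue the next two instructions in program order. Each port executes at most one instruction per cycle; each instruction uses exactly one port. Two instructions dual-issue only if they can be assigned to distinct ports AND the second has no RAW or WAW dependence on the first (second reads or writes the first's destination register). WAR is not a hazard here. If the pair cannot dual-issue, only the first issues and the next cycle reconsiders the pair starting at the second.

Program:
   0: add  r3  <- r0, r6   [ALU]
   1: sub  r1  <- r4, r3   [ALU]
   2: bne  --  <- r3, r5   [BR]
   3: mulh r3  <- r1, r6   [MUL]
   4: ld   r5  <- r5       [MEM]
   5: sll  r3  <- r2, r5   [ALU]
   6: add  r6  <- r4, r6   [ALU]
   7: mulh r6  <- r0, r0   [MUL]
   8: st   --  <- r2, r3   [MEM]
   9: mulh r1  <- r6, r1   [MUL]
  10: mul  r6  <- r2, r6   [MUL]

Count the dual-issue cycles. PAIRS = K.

PAIRS = 2

[0] i0  add.ALU  -- RAW r3
[1] i1,i2  sub.ALU;bne.BR  -- 2-wide
[2] i3  mulh.MUL  -- no-port MUL/MEM
[3] i4  ld.MEM  -- RAW r5
[4] i5,i6  sll.ALU;add.ALU  -- 2-wide
[5] i7  mulh.MUL  -- no-port MUL/MEM
[6] i8  st.MEM  -- no-port MEM/MUL
[7] i9  mulh.MUL  -- no-port MUL/MUL
[8] i10  mul.MUL  -- tail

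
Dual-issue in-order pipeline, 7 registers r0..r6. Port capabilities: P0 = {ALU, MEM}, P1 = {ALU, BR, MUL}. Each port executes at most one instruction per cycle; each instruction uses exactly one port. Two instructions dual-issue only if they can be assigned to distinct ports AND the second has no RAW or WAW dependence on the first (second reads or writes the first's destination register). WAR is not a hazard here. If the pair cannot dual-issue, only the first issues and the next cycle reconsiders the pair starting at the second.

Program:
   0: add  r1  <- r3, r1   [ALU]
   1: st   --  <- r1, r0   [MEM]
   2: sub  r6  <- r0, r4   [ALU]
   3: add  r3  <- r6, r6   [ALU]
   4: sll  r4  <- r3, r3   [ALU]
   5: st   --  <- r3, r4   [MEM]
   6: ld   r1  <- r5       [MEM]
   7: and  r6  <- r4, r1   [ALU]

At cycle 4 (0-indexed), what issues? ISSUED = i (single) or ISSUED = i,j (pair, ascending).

ISSUED = 5

[0] i0  add  -- RAW r1
[1] i1,i2  st sub  -- 2-wide
[2] i3  add  -- RAW r3
[3] i4  sll  -- RAW r4
[4] i5  st  -- no-port MEM/MEM
[5] i6  ld  -- RAW r1
[6] i7  and  -- tail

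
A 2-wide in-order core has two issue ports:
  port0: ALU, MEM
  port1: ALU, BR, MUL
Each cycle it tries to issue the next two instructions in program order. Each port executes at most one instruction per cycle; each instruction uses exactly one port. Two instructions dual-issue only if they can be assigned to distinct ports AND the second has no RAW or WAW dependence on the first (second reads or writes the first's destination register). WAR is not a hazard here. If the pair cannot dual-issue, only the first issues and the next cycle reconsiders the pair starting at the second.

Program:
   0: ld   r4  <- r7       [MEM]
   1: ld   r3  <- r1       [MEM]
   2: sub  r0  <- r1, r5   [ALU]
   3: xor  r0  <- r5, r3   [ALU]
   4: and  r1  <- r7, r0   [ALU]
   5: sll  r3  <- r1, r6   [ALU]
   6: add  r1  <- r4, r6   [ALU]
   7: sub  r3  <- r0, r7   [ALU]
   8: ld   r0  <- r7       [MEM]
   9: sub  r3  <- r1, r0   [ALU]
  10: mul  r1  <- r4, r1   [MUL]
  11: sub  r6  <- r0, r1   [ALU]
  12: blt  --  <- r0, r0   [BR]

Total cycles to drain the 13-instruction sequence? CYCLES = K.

CYCLES = 8

  cy0 -> i0 (ld) no-port MEM/MEM
  cy1 -> i1&i2 (ld+sub) dual
  cy2 -> i3 (xor) RAW r0
  cy3 -> i4 (and) RAW r1
  cy4 -> i5&i6 (sll+add) dual
  cy5 -> i7&i8 (sub+ld) dual
  cy6 -> i9&i10 (sub+mul) dual
  cy7 -> i11&i12 (sub+blt) dual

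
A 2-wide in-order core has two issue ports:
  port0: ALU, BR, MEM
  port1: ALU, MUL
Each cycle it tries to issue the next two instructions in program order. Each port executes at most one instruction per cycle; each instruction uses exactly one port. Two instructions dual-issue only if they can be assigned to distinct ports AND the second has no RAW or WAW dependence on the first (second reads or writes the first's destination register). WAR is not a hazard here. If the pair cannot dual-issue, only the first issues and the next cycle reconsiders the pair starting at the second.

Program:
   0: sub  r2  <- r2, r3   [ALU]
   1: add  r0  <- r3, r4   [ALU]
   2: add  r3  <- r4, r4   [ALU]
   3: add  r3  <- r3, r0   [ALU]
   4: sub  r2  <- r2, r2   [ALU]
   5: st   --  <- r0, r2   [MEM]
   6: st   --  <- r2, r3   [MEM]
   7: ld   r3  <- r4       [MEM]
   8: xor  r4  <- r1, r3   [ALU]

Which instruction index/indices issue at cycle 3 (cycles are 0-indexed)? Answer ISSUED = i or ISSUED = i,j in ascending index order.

ISSUED = 5

t=0 i0/i1:sub add ; pair
t=1 i2:add ; RAW+WAW r3
t=2 i3/i4:add sub ; pair
t=3 i5:st ; no-port MEM/MEM
t=4 i6:st ; no-port MEM/MEM
t=5 i7:ld ; RAW r3
t=6 i8:xor ; tail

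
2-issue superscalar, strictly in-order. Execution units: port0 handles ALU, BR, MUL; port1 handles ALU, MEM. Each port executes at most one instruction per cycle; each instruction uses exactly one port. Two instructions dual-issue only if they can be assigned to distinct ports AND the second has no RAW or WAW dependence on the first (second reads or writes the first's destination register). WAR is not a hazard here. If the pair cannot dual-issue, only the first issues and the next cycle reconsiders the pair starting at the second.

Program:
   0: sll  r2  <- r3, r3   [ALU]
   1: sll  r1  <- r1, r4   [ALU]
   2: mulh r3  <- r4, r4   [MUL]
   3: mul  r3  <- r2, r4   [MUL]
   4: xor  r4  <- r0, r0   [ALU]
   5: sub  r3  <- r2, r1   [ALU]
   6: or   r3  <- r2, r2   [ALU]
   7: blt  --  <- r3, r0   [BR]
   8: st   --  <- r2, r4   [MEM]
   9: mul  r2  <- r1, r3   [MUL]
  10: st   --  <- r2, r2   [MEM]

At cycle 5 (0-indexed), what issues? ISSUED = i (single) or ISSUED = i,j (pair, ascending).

0. sll/sll @i0/i1  | dual
1. mulh @i2  | no-port MUL/MUL
2. mul/xor @i3/i4  | dual
3. sub @i5  | WAW r3
4. or @i6  | RAW r3
5. blt/st @i7/i8  | dual
6. mul @i9  | RAW r2
7. st @i10  | tail

ISSUED = 7,8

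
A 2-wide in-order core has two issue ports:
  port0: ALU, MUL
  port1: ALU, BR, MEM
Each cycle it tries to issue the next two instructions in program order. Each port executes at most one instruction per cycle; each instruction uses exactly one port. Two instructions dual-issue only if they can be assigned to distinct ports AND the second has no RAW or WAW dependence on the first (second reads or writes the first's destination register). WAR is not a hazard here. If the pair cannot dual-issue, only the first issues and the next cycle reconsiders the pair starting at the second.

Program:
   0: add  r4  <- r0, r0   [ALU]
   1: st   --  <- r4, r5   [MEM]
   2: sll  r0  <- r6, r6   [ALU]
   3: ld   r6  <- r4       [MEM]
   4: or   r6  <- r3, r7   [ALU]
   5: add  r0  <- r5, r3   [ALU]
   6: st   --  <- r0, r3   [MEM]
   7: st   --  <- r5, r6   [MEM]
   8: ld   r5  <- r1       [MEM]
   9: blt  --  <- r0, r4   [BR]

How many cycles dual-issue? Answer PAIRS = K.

PAIRS = 2

t=0 i0:add ; RAW r4
t=1 i1&i2:st sll ; 2-wide
t=2 i3:ld ; WAW r6
t=3 i4&i5:or add ; 2-wide
t=4 i6:st ; no-port MEM/MEM
t=5 i7:st ; no-port MEM/MEM
t=6 i8:ld ; no-port MEM/BR
t=7 i9:blt ; tail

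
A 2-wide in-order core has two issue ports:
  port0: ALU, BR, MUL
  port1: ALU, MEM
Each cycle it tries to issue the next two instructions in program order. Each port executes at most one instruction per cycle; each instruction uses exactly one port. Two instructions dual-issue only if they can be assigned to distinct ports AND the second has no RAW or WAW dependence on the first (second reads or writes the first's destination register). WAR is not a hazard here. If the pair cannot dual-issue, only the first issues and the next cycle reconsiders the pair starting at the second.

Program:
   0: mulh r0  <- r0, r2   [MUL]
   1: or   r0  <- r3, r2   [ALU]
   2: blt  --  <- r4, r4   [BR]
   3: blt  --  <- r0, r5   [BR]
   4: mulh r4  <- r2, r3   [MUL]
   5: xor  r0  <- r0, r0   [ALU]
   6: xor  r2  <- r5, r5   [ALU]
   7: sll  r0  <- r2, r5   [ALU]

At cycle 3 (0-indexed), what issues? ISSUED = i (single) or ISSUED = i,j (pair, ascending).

ISSUED = 4,5

c0: i0 mulh.MUL  WAW r0
c1: i1+i2 or.ALU/blt.BR  2-wide
c2: i3 blt.BR  no-port BR/MUL
c3: i4+i5 mulh.MUL/xor.ALU  2-wide
c4: i6 xor.ALU  RAW r2
c5: i7 sll.ALU  tail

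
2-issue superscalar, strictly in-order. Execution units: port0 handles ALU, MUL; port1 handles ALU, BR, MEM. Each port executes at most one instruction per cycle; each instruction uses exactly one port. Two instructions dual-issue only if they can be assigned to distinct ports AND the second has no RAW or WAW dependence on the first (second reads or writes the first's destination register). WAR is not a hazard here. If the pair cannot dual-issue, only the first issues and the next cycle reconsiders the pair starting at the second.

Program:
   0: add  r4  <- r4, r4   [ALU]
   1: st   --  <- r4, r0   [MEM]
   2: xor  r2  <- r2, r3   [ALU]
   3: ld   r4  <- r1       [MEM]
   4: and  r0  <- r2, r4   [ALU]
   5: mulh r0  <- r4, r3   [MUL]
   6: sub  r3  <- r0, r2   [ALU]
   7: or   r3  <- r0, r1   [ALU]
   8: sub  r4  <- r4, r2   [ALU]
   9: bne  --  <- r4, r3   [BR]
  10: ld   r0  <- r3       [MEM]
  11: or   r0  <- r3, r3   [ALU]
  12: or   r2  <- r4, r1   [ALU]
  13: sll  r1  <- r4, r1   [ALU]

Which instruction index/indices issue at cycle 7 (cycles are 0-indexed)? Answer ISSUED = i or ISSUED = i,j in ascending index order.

[0] i0  add  -- RAW r4
[1] i1/i2  st/xor  -- 2-wide
[2] i3  ld  -- RAW r4
[3] i4  and  -- WAW r0
[4] i5  mulh  -- RAW r0
[5] i6  sub  -- WAW r3
[6] i7/i8  or/sub  -- 2-wide
[7] i9  bne  -- no-port BR/MEM
[8] i10  ld  -- WAW r0
[9] i11/i12  or/or  -- 2-wide
[10] i13  sll  -- tail

ISSUED = 9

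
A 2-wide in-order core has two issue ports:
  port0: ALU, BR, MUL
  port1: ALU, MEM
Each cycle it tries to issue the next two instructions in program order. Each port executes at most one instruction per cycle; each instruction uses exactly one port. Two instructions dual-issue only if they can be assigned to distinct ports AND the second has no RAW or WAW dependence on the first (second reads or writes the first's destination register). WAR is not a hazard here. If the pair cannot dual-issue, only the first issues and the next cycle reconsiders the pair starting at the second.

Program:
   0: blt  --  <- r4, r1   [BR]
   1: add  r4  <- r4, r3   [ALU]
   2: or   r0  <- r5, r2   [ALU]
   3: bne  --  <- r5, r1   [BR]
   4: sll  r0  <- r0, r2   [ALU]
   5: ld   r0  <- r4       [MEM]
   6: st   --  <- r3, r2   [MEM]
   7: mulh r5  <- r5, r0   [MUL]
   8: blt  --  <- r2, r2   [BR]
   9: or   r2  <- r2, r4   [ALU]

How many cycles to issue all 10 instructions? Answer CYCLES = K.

CYCLES = 6

#0 head=0: blt.BR+add.ALU i0&i1 pair
#1 head=2: or.ALU+bne.BR i2&i3 pair
#2 head=4: sll.ALU i4 WAW r0
#3 head=5: ld.MEM i5 no-port MEM/MEM
#4 head=6: st.MEM+mulh.MUL i6&i7 pair
#5 head=8: blt.BR+or.ALU i8&i9 pair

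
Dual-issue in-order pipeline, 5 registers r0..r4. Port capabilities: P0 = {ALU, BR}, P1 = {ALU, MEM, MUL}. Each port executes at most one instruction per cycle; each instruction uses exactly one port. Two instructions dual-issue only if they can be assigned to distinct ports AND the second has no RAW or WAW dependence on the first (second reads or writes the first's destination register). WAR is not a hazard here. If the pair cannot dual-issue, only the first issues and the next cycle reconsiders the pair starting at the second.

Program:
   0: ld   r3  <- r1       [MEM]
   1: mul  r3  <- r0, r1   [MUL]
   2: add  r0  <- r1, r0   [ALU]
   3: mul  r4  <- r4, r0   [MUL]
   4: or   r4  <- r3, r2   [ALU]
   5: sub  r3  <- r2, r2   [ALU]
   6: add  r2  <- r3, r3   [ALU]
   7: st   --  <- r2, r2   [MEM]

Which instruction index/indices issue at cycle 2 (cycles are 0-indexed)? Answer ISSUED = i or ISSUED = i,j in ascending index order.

[0] i0  ld  -- no-port MEM/MUL
[1] i1+i2  mul;add  -- 2-wide
[2] i3  mul  -- WAW r4
[3] i4+i5  or;sub  -- 2-wide
[4] i6  add  -- RAW r2
[5] i7  st  -- tail

ISSUED = 3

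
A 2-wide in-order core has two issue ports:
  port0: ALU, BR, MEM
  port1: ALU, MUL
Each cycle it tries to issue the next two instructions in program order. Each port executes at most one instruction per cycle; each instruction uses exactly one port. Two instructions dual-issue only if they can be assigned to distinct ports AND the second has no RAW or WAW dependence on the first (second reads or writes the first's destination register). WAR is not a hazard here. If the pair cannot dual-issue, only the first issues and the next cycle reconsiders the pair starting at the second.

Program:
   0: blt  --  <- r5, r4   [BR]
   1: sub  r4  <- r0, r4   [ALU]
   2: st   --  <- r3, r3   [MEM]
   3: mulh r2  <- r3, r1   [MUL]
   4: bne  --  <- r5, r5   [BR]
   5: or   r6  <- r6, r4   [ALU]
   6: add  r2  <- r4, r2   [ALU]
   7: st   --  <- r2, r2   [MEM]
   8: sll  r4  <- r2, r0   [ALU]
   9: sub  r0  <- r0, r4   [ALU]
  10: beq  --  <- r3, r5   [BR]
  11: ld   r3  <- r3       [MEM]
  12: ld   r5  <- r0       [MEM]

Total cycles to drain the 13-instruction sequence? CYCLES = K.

t=0 i0,i1:blt;sub ; pair
t=1 i2,i3:st;mulh ; pair
t=2 i4,i5:bne;or ; pair
t=3 i6:add ; RAW r2
t=4 i7,i8:st;sll ; pair
t=5 i9,i10:sub;beq ; pair
t=6 i11:ld ; no-port MEM/MEM
t=7 i12:ld ; tail

CYCLES = 8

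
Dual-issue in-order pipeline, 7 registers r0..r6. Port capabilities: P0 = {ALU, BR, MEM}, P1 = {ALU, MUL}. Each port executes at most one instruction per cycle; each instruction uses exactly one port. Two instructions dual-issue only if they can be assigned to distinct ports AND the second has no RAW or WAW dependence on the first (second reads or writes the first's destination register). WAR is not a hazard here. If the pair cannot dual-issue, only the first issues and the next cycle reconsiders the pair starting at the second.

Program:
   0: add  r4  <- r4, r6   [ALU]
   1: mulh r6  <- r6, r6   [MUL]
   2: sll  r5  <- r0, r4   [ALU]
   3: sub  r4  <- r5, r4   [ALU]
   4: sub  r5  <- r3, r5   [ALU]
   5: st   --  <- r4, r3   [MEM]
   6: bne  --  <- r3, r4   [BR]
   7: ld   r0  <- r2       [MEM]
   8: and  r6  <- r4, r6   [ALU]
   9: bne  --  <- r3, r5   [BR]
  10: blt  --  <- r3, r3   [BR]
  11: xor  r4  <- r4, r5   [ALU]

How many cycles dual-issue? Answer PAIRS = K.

PAIRS = 4

t=0 i0,i1:add/mulh ; dual
t=1 i2:sll ; RAW r5
t=2 i3,i4:sub/sub ; dual
t=3 i5:st ; no-port MEM/BR
t=4 i6:bne ; no-port BR/MEM
t=5 i7,i8:ld/and ; dual
t=6 i9:bne ; no-port BR/BR
t=7 i10,i11:blt/xor ; dual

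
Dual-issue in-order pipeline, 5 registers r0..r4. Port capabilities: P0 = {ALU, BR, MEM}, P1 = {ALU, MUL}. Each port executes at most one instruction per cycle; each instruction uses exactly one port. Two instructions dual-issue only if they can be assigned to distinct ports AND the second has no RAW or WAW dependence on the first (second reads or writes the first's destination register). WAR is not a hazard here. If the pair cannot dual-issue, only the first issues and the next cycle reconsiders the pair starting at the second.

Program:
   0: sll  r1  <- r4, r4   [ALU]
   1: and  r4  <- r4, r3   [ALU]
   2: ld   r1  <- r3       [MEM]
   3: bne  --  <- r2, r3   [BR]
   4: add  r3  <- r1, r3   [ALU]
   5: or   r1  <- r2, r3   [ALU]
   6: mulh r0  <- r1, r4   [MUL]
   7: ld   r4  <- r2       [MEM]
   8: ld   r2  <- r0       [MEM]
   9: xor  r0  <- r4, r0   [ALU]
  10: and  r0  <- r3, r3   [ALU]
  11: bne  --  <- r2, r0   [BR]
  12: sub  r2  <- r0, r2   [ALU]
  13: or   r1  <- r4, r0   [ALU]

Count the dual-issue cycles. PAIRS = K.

PAIRS = 5

[0] i0,i1  sll/and  -- pair
[1] i2  ld  -- no-port MEM/BR
[2] i3,i4  bne/add  -- pair
[3] i5  or  -- RAW r1
[4] i6,i7  mulh/ld  -- pair
[5] i8,i9  ld/xor  -- pair
[6] i10  and  -- RAW r0
[7] i11,i12  bne/sub  -- pair
[8] i13  or  -- tail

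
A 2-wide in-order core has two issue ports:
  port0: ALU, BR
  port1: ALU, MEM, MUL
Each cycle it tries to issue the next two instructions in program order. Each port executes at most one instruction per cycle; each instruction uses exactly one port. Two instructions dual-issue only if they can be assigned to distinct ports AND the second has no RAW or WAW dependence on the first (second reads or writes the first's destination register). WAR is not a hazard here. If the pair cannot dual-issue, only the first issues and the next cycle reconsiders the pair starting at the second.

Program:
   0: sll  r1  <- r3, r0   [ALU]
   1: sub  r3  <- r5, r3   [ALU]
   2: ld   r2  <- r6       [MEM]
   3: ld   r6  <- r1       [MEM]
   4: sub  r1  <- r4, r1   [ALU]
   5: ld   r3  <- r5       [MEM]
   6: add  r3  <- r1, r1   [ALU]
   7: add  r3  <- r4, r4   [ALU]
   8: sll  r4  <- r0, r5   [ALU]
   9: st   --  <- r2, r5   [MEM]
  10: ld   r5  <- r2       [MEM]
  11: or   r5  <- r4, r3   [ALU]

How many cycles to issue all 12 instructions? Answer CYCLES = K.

CYCLES = 9

[0] i0/i1  sll+sub  -- pair
[1] i2  ld  -- no-port MEM/MEM
[2] i3/i4  ld+sub  -- pair
[3] i5  ld  -- WAW r3
[4] i6  add  -- WAW r3
[5] i7/i8  add+sll  -- pair
[6] i9  st  -- no-port MEM/MEM
[7] i10  ld  -- WAW r5
[8] i11  or  -- tail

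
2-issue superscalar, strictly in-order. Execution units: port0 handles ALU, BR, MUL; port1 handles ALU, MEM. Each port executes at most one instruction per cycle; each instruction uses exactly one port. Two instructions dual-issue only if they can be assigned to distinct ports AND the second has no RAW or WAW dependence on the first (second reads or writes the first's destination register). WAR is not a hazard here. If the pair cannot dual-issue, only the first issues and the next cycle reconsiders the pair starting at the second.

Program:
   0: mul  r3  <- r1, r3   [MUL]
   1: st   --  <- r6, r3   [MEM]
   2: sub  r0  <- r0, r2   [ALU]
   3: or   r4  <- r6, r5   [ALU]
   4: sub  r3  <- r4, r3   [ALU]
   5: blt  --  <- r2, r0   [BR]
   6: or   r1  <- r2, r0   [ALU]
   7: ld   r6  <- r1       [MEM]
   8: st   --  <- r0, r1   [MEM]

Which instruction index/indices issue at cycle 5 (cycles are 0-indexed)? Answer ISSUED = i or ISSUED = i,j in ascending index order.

#0 head=0: mul.MUL i0 RAW r3
#1 head=1: st.MEM+sub.ALU i1,i2 dual
#2 head=3: or.ALU i3 RAW r4
#3 head=4: sub.ALU+blt.BR i4,i5 dual
#4 head=6: or.ALU i6 RAW r1
#5 head=7: ld.MEM i7 no-port MEM/MEM
#6 head=8: st.MEM i8 tail

ISSUED = 7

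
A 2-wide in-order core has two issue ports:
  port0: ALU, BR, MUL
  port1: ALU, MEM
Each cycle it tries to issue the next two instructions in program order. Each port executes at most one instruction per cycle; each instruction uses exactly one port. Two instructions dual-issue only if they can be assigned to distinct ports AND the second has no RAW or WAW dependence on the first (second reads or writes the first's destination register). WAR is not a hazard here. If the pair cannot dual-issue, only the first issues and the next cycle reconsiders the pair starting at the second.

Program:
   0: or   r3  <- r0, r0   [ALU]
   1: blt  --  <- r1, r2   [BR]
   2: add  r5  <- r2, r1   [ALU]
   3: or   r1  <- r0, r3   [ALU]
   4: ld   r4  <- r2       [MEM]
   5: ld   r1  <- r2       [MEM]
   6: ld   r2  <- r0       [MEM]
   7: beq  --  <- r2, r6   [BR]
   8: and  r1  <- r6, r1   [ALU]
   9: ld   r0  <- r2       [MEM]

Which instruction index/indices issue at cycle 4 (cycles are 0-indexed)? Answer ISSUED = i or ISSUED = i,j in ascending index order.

ISSUED = 6

  cy0 -> i0&i1 (or blt) pair
  cy1 -> i2&i3 (add or) pair
  cy2 -> i4 (ld) no-port MEM/MEM
  cy3 -> i5 (ld) no-port MEM/MEM
  cy4 -> i6 (ld) RAW r2
  cy5 -> i7&i8 (beq and) pair
  cy6 -> i9 (ld) tail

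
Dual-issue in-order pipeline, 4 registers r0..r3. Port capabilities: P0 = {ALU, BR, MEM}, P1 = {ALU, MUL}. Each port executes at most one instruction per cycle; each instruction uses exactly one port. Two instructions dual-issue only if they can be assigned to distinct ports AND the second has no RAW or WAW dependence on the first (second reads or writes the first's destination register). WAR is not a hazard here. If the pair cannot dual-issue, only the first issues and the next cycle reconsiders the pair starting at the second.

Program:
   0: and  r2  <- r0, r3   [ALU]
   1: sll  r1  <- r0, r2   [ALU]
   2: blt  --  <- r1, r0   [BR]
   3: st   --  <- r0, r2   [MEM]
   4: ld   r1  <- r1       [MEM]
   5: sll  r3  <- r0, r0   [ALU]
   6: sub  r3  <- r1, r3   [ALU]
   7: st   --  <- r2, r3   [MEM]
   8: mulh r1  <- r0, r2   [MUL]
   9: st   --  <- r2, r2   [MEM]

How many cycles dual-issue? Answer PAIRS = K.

PAIRS = 2

  cy0 -> i0 (and) RAW r2
  cy1 -> i1 (sll) RAW r1
  cy2 -> i2 (blt) no-port BR/MEM
  cy3 -> i3 (st) no-port MEM/MEM
  cy4 -> i4&i5 (ld;sll) 2-wide
  cy5 -> i6 (sub) RAW r3
  cy6 -> i7&i8 (st;mulh) 2-wide
  cy7 -> i9 (st) tail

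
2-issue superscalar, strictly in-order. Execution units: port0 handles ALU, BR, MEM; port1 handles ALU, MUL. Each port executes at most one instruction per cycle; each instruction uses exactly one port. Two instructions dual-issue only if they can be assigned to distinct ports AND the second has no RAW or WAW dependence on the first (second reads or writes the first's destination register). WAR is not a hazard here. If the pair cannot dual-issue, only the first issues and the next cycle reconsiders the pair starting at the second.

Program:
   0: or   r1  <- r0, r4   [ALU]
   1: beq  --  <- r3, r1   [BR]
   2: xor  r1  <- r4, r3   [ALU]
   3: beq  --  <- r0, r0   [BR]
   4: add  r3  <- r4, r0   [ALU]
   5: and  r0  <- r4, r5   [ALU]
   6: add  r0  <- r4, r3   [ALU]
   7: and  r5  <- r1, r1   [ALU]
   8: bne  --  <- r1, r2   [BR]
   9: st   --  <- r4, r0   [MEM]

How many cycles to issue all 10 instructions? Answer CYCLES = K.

CYCLES = 7

c0: i0 or.ALU  RAW r1
c1: i1/i2 beq.BR;xor.ALU  pair
c2: i3/i4 beq.BR;add.ALU  pair
c3: i5 and.ALU  WAW r0
c4: i6/i7 add.ALU;and.ALU  pair
c5: i8 bne.BR  no-port BR/MEM
c6: i9 st.MEM  tail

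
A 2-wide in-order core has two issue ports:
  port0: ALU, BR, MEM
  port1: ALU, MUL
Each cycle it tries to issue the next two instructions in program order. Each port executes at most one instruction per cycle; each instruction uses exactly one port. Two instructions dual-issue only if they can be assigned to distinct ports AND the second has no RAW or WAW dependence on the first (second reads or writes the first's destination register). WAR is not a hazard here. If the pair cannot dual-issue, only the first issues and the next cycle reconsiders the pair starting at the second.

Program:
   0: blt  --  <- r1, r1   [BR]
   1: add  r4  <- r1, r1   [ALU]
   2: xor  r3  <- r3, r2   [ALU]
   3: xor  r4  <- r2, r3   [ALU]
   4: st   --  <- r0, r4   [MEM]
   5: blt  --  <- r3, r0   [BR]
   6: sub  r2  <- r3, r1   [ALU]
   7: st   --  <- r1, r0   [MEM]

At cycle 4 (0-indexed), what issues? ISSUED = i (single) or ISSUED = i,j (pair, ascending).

ISSUED = 5,6

t=0 i0&i1:blt add ; 2-wide
t=1 i2:xor ; RAW r3
t=2 i3:xor ; RAW r4
t=3 i4:st ; no-port MEM/BR
t=4 i5&i6:blt sub ; 2-wide
t=5 i7:st ; tail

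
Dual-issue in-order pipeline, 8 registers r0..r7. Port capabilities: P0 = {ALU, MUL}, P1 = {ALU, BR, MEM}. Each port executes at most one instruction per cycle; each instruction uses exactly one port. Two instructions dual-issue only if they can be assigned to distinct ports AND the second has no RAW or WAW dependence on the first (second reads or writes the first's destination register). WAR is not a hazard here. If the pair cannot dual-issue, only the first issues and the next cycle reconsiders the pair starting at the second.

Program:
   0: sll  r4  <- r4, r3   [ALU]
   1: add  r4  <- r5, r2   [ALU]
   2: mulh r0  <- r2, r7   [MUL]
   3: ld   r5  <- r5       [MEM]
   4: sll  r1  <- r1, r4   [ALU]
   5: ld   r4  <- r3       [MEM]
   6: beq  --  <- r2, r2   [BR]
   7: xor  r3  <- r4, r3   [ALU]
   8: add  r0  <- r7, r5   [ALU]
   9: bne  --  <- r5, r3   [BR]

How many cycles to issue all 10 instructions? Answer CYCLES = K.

CYCLES = 6

c0: i0 sll.ALU  WAW r4
c1: i1,i2 add.ALU+mulh.MUL  pair
c2: i3,i4 ld.MEM+sll.ALU  pair
c3: i5 ld.MEM  no-port MEM/BR
c4: i6,i7 beq.BR+xor.ALU  pair
c5: i8,i9 add.ALU+bne.BR  pair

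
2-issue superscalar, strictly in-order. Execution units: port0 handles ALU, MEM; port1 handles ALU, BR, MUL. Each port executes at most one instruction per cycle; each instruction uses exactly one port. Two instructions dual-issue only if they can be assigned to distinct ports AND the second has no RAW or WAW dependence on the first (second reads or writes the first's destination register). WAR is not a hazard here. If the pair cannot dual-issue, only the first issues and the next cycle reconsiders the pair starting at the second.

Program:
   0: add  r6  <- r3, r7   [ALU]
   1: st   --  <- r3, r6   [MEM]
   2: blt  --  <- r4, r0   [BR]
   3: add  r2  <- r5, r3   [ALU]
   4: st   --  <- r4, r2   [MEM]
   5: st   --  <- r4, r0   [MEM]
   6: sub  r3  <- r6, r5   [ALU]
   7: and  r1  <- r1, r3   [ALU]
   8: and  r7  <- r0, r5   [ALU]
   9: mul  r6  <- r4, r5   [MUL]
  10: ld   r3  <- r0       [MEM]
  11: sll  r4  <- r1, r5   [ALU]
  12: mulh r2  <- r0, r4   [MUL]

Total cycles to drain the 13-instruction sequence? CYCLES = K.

c0: i0 add.ALU  RAW r6
c1: i1,i2 st.MEM+blt.BR  pair
c2: i3 add.ALU  RAW r2
c3: i4 st.MEM  no-port MEM/MEM
c4: i5,i6 st.MEM+sub.ALU  pair
c5: i7,i8 and.ALU+and.ALU  pair
c6: i9,i10 mul.MUL+ld.MEM  pair
c7: i11 sll.ALU  RAW r4
c8: i12 mulh.MUL  tail

CYCLES = 9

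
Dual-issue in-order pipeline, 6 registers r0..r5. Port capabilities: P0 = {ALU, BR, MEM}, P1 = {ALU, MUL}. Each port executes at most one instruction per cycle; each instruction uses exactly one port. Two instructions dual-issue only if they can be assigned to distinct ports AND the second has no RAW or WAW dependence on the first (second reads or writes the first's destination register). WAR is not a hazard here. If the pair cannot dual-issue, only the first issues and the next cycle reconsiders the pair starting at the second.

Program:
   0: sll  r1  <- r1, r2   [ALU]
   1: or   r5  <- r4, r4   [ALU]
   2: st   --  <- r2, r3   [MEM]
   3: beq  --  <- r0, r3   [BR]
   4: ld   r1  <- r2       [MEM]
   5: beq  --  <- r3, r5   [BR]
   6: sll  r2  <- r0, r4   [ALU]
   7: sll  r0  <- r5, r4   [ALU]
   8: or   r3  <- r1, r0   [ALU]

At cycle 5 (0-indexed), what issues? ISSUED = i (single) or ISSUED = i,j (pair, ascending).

0. sll or @i0,i1  | 2-wide
1. st @i2  | no-port MEM/BR
2. beq @i3  | no-port BR/MEM
3. ld @i4  | no-port MEM/BR
4. beq sll @i5,i6  | 2-wide
5. sll @i7  | RAW r0
6. or @i8  | tail

ISSUED = 7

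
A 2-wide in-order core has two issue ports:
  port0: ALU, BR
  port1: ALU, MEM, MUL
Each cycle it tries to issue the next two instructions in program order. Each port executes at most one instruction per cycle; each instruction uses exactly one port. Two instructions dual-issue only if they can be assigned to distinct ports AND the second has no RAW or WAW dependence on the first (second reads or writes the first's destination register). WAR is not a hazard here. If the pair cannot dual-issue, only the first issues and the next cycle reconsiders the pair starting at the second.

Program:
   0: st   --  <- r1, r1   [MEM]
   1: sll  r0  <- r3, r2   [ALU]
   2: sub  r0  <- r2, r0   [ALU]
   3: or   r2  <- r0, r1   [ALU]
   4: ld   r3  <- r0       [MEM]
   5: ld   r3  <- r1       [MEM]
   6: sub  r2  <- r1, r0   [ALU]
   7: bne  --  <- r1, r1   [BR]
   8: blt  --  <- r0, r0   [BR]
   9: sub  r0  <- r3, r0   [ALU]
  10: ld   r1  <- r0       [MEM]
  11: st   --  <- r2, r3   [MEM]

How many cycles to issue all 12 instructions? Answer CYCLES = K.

#0 head=0: st sll i0+i1 dual
#1 head=2: sub i2 RAW r0
#2 head=3: or ld i3+i4 dual
#3 head=5: ld sub i5+i6 dual
#4 head=7: bne i7 no-port BR/BR
#5 head=8: blt sub i8+i9 dual
#6 head=10: ld i10 no-port MEM/MEM
#7 head=11: st i11 tail

CYCLES = 8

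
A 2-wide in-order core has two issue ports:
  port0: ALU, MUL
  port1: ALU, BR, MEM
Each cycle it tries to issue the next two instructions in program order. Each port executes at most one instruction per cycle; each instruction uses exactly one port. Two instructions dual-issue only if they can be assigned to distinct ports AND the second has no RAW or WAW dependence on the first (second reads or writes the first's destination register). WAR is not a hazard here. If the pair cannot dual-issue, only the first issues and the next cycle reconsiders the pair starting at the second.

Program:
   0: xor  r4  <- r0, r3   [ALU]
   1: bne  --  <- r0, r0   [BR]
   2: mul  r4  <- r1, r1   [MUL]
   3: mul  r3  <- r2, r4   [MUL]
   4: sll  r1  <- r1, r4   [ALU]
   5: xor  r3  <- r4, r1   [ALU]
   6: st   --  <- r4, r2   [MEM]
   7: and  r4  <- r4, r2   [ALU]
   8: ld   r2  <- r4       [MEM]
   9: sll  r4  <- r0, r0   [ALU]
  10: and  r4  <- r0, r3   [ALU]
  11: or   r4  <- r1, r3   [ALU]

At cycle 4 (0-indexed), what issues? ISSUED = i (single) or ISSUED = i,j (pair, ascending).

c0: i0+i1 xor;bne  2-wide
c1: i2 mul  no-port MUL/MUL
c2: i3+i4 mul;sll  2-wide
c3: i5+i6 xor;st  2-wide
c4: i7 and  RAW r4
c5: i8+i9 ld;sll  2-wide
c6: i10 and  WAW r4
c7: i11 or  tail

ISSUED = 7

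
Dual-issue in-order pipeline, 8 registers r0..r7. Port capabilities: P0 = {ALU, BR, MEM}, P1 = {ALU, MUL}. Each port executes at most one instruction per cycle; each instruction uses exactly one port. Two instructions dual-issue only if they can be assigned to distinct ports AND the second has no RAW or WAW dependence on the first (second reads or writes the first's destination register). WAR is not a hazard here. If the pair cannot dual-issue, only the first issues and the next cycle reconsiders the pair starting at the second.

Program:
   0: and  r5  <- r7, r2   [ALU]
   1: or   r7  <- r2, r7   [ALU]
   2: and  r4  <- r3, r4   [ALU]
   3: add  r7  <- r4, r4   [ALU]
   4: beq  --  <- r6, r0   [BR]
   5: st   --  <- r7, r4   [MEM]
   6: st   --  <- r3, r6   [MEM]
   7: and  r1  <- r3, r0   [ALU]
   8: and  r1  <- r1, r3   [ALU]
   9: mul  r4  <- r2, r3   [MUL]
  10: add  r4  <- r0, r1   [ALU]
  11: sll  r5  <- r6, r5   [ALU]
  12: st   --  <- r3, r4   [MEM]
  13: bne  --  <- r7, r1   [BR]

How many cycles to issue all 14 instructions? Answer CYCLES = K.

CYCLES = 9

t=0 i0/i1:and.ALU/or.ALU ; 2-wide
t=1 i2:and.ALU ; RAW r4
t=2 i3/i4:add.ALU/beq.BR ; 2-wide
t=3 i5:st.MEM ; no-port MEM/MEM
t=4 i6/i7:st.MEM/and.ALU ; 2-wide
t=5 i8/i9:and.ALU/mul.MUL ; 2-wide
t=6 i10/i11:add.ALU/sll.ALU ; 2-wide
t=7 i12:st.MEM ; no-port MEM/BR
t=8 i13:bne.BR ; tail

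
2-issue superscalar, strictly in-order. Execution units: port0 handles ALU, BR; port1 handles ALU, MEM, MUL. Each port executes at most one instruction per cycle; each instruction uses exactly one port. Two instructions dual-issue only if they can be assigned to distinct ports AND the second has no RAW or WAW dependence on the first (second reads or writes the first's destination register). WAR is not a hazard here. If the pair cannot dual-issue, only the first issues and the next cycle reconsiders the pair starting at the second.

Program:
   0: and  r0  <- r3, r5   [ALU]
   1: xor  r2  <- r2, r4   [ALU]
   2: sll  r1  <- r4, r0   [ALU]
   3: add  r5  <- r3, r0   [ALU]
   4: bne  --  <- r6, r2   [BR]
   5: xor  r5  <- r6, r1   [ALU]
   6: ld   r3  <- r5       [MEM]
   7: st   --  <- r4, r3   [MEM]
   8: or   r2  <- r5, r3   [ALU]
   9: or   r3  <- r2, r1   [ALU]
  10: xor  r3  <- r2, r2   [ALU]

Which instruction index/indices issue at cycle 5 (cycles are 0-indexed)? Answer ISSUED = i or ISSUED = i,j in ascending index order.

ISSUED = 9

c0: i0/i1 and.ALU xor.ALU  2-wide
c1: i2/i3 sll.ALU add.ALU  2-wide
c2: i4/i5 bne.BR xor.ALU  2-wide
c3: i6 ld.MEM  no-port MEM/MEM
c4: i7/i8 st.MEM or.ALU  2-wide
c5: i9 or.ALU  WAW r3
c6: i10 xor.ALU  tail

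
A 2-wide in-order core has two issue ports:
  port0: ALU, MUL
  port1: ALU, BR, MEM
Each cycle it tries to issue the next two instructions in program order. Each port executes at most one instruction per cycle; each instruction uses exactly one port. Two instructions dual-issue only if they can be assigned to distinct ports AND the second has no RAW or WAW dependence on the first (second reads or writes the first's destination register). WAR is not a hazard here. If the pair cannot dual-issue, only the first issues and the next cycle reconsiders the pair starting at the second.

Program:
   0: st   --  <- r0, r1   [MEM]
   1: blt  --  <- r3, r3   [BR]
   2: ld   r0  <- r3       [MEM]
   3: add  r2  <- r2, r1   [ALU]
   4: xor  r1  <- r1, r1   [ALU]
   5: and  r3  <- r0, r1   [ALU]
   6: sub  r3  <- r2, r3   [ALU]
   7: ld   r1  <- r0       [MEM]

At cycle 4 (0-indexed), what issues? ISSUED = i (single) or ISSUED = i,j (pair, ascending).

0. st.MEM @i0  | no-port MEM/BR
1. blt.BR @i1  | no-port BR/MEM
2. ld.MEM/add.ALU @i2,i3  | 2-wide
3. xor.ALU @i4  | RAW r1
4. and.ALU @i5  | RAW+WAW r3
5. sub.ALU/ld.MEM @i6,i7  | 2-wide

ISSUED = 5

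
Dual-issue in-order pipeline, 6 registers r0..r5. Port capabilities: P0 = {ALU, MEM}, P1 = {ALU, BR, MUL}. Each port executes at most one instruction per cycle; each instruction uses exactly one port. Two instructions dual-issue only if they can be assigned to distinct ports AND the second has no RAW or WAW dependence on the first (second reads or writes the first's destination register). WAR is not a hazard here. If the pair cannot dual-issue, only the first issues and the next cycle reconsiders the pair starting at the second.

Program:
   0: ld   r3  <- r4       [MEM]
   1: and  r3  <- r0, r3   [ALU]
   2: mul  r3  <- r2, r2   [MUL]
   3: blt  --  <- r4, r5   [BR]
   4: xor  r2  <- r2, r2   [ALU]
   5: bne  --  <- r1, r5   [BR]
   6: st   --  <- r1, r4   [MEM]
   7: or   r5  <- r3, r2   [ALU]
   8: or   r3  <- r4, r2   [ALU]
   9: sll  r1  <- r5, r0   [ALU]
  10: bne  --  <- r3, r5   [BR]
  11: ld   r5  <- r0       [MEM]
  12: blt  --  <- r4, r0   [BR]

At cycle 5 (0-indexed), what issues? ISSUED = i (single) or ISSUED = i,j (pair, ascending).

ISSUED = 7,8

0. ld @i0  | RAW+WAW r3
1. and @i1  | WAW r3
2. mul @i2  | no-port MUL/BR
3. blt xor @i3/i4  | 2-wide
4. bne st @i5/i6  | 2-wide
5. or or @i7/i8  | 2-wide
6. sll bne @i9/i10  | 2-wide
7. ld blt @i11/i12  | 2-wide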